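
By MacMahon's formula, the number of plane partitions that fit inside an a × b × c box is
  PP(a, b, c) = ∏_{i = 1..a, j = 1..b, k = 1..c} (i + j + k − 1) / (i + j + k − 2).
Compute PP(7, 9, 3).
PP(7, 9, 3) = 24584605760

Evaluate the triple product over i = 1..7, j = 1..9, k = 1..3. The factors are (2/1) · (3/2) · (4/3) · (3/2) · (4/3) · (5/4) · (4/3) · (5/4) · … (189 factors total). The numerators and denominators telescope so the product is an integer; carrying out the multiplication exactly gives PP(7, 9, 3) = 24584605760.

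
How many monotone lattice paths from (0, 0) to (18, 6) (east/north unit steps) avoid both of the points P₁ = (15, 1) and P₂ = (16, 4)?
Number of paths = 105014

Inclusion–exclusion. Total paths: C(24, 18) = 134596. Through P₁: C(16, 15)·C(8, 3) = 896. Through P₂: C(20, 16)·C(4, 2) = 29070. Since P₁ is strictly southwest of P₂, a monotone path through both must visit P₁ then P₂; paths through both = C(16, 15)·C(4, 1)·C(4, 2) = 384. Avoid both = 134596 − 896 − 29070 + 384 = 105014.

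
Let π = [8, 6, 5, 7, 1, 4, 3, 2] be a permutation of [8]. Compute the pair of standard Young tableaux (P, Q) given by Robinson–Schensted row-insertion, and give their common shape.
P = [1, 2] / [3, 7] / [4] / [5] / [6] / [8];  Q = [1, 4] / [2, 6] / [3] / [5] / [7] / [8];  common shape = (2, 2, 1, 1, 1, 1)

Row-insert the values π_1, π_2, … into P one at a time, bumping the leftmost entry strictly greater than the inserted value down to the next row. The recording tableau Q records, in position (i, j), the step at which that cell was added to P.
  Insert 8 (step 1): P = [8];  Q = [1]
  Insert 6 (step 2): P = [6] / [8];  Q = [1] / [2]
  Insert 5 (step 3): P = [5] / [6] / [8];  Q = [1] / [2] / [3]
  Insert 7 (step 4): P = [5, 7] / [6] / [8];  Q = [1, 4] / [2] / [3]
  Insert 1 (step 5): P = [1, 7] / [5] / [6] / [8];  Q = [1, 4] / [2] / [3] / [5]
  Insert 4 (step 6): P = [1, 4] / [5, 7] / [6] / [8];  Q = [1, 4] / [2, 6] / [3] / [5]
  Insert 3 (step 7): P = [1, 3] / [4, 7] / [5] / [6] / [8];  Q = [1, 4] / [2, 6] / [3] / [5] / [7]
  Insert 2 (step 8): P = [1, 2] / [3, 7] / [4] / [5] / [6] / [8];  Q = [1, 4] / [2, 6] / [3] / [5] / [7] / [8]
Final shape: (2, 2, 1, 1, 1, 1).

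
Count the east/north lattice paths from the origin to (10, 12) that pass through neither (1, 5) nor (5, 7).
Number of paths = 401102

Inclusion–exclusion. Total paths: C(22, 10) = 646646. Through P₁: C(6, 1)·C(16, 9) = 68640. Through P₂: C(12, 5)·C(10, 5) = 199584. Since P₁ is strictly southwest of P₂, a monotone path through both must visit P₁ then P₂; paths through both = C(6, 1)·C(6, 4)·C(10, 5) = 22680. Avoid both = 646646 − 68640 − 199584 + 22680 = 401102.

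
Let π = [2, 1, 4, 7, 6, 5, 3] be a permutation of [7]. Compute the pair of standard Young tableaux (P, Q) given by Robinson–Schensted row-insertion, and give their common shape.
P = [1, 3, 5] / [2, 4] / [6] / [7];  Q = [1, 3, 4] / [2, 5] / [6] / [7];  common shape = (3, 2, 1, 1)

Row-insert the values π_1, π_2, … into P one at a time, bumping the leftmost entry strictly greater than the inserted value down to the next row. The recording tableau Q records, in position (i, j), the step at which that cell was added to P.
  Insert 2 (step 1): P = [2];  Q = [1]
  Insert 1 (step 2): P = [1] / [2];  Q = [1] / [2]
  Insert 4 (step 3): P = [1, 4] / [2];  Q = [1, 3] / [2]
  Insert 7 (step 4): P = [1, 4, 7] / [2];  Q = [1, 3, 4] / [2]
  Insert 6 (step 5): P = [1, 4, 6] / [2, 7];  Q = [1, 3, 4] / [2, 5]
  Insert 5 (step 6): P = [1, 4, 5] / [2, 6] / [7];  Q = [1, 3, 4] / [2, 5] / [6]
  Insert 3 (step 7): P = [1, 3, 5] / [2, 4] / [6] / [7];  Q = [1, 3, 4] / [2, 5] / [6] / [7]
Final shape: (3, 2, 1, 1).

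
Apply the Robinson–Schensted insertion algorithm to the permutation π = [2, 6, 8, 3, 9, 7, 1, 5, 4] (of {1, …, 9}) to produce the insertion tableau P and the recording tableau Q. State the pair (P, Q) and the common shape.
P = [1, 3, 4, 9] / [2, 5] / [6, 7] / [8];  Q = [1, 2, 3, 5] / [4, 6] / [7, 8] / [9];  common shape = (4, 2, 2, 1)

Row-insert the values π_1, π_2, … into P one at a time, bumping the leftmost entry strictly greater than the inserted value down to the next row. The recording tableau Q records, in position (i, j), the step at which that cell was added to P.
  Insert 2 (step 1): P = [2];  Q = [1]
  Insert 6 (step 2): P = [2, 6];  Q = [1, 2]
  Insert 8 (step 3): P = [2, 6, 8];  Q = [1, 2, 3]
  Insert 3 (step 4): P = [2, 3, 8] / [6];  Q = [1, 2, 3] / [4]
  Insert 9 (step 5): P = [2, 3, 8, 9] / [6];  Q = [1, 2, 3, 5] / [4]
  Insert 7 (step 6): P = [2, 3, 7, 9] / [6, 8];  Q = [1, 2, 3, 5] / [4, 6]
  Insert 1 (step 7): P = [1, 3, 7, 9] / [2, 8] / [6];  Q = [1, 2, 3, 5] / [4, 6] / [7]
  Insert 5 (step 8): P = [1, 3, 5, 9] / [2, 7] / [6, 8];  Q = [1, 2, 3, 5] / [4, 6] / [7, 8]
  Insert 4 (step 9): P = [1, 3, 4, 9] / [2, 5] / [6, 7] / [8];  Q = [1, 2, 3, 5] / [4, 6] / [7, 8] / [9]
Final shape: (4, 2, 2, 1).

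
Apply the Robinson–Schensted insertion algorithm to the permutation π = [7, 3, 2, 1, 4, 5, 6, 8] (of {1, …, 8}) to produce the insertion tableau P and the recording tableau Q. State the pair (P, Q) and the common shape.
P = [1, 4, 5, 6, 8] / [2] / [3] / [7];  Q = [1, 5, 6, 7, 8] / [2] / [3] / [4];  common shape = (5, 1, 1, 1)

Row-insert the values π_1, π_2, … into P one at a time, bumping the leftmost entry strictly greater than the inserted value down to the next row. The recording tableau Q records, in position (i, j), the step at which that cell was added to P.
  Insert 7 (step 1): P = [7];  Q = [1]
  Insert 3 (step 2): P = [3] / [7];  Q = [1] / [2]
  Insert 2 (step 3): P = [2] / [3] / [7];  Q = [1] / [2] / [3]
  Insert 1 (step 4): P = [1] / [2] / [3] / [7];  Q = [1] / [2] / [3] / [4]
  Insert 4 (step 5): P = [1, 4] / [2] / [3] / [7];  Q = [1, 5] / [2] / [3] / [4]
  Insert 5 (step 6): P = [1, 4, 5] / [2] / [3] / [7];  Q = [1, 5, 6] / [2] / [3] / [4]
  Insert 6 (step 7): P = [1, 4, 5, 6] / [2] / [3] / [7];  Q = [1, 5, 6, 7] / [2] / [3] / [4]
  Insert 8 (step 8): P = [1, 4, 5, 6, 8] / [2] / [3] / [7];  Q = [1, 5, 6, 7, 8] / [2] / [3] / [4]
Final shape: (5, 1, 1, 1).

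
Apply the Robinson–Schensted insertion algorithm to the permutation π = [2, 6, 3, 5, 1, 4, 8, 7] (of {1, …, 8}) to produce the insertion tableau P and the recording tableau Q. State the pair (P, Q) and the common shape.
P = [1, 3, 4, 7] / [2, 5, 8] / [6];  Q = [1, 2, 4, 7] / [3, 6, 8] / [5];  common shape = (4, 3, 1)

Row-insert the values π_1, π_2, … into P one at a time, bumping the leftmost entry strictly greater than the inserted value down to the next row. The recording tableau Q records, in position (i, j), the step at which that cell was added to P.
  Insert 2 (step 1): P = [2];  Q = [1]
  Insert 6 (step 2): P = [2, 6];  Q = [1, 2]
  Insert 3 (step 3): P = [2, 3] / [6];  Q = [1, 2] / [3]
  Insert 5 (step 4): P = [2, 3, 5] / [6];  Q = [1, 2, 4] / [3]
  Insert 1 (step 5): P = [1, 3, 5] / [2] / [6];  Q = [1, 2, 4] / [3] / [5]
  Insert 4 (step 6): P = [1, 3, 4] / [2, 5] / [6];  Q = [1, 2, 4] / [3, 6] / [5]
  Insert 8 (step 7): P = [1, 3, 4, 8] / [2, 5] / [6];  Q = [1, 2, 4, 7] / [3, 6] / [5]
  Insert 7 (step 8): P = [1, 3, 4, 7] / [2, 5, 8] / [6];  Q = [1, 2, 4, 7] / [3, 6, 8] / [5]
Final shape: (4, 3, 1).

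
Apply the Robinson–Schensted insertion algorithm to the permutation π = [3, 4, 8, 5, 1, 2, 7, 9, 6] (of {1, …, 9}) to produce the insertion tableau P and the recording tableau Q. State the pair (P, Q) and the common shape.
P = [1, 2, 5, 6, 9] / [3, 4, 7] / [8];  Q = [1, 2, 3, 7, 8] / [4, 6, 9] / [5];  common shape = (5, 3, 1)

Row-insert the values π_1, π_2, … into P one at a time, bumping the leftmost entry strictly greater than the inserted value down to the next row. The recording tableau Q records, in position (i, j), the step at which that cell was added to P.
  Insert 3 (step 1): P = [3];  Q = [1]
  Insert 4 (step 2): P = [3, 4];  Q = [1, 2]
  Insert 8 (step 3): P = [3, 4, 8];  Q = [1, 2, 3]
  Insert 5 (step 4): P = [3, 4, 5] / [8];  Q = [1, 2, 3] / [4]
  Insert 1 (step 5): P = [1, 4, 5] / [3] / [8];  Q = [1, 2, 3] / [4] / [5]
  Insert 2 (step 6): P = [1, 2, 5] / [3, 4] / [8];  Q = [1, 2, 3] / [4, 6] / [5]
  Insert 7 (step 7): P = [1, 2, 5, 7] / [3, 4] / [8];  Q = [1, 2, 3, 7] / [4, 6] / [5]
  Insert 9 (step 8): P = [1, 2, 5, 7, 9] / [3, 4] / [8];  Q = [1, 2, 3, 7, 8] / [4, 6] / [5]
  Insert 6 (step 9): P = [1, 2, 5, 6, 9] / [3, 4, 7] / [8];  Q = [1, 2, 3, 7, 8] / [4, 6, 9] / [5]
Final shape: (5, 3, 1).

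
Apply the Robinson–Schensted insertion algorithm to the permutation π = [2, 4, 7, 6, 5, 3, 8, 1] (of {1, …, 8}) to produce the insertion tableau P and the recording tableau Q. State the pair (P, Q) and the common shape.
P = [1, 3, 5, 8] / [2] / [4] / [6] / [7];  Q = [1, 2, 3, 7] / [4] / [5] / [6] / [8];  common shape = (4, 1, 1, 1, 1)

Row-insert the values π_1, π_2, … into P one at a time, bumping the leftmost entry strictly greater than the inserted value down to the next row. The recording tableau Q records, in position (i, j), the step at which that cell was added to P.
  Insert 2 (step 1): P = [2];  Q = [1]
  Insert 4 (step 2): P = [2, 4];  Q = [1, 2]
  Insert 7 (step 3): P = [2, 4, 7];  Q = [1, 2, 3]
  Insert 6 (step 4): P = [2, 4, 6] / [7];  Q = [1, 2, 3] / [4]
  Insert 5 (step 5): P = [2, 4, 5] / [6] / [7];  Q = [1, 2, 3] / [4] / [5]
  Insert 3 (step 6): P = [2, 3, 5] / [4] / [6] / [7];  Q = [1, 2, 3] / [4] / [5] / [6]
  Insert 8 (step 7): P = [2, 3, 5, 8] / [4] / [6] / [7];  Q = [1, 2, 3, 7] / [4] / [5] / [6]
  Insert 1 (step 8): P = [1, 3, 5, 8] / [2] / [4] / [6] / [7];  Q = [1, 2, 3, 7] / [4] / [5] / [6] / [8]
Final shape: (4, 1, 1, 1, 1).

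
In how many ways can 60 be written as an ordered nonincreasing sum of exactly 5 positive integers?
p(60, 5 parts) = 5260

Partitions of n into exactly k parts are in bijection with partitions of n − k into at most k parts (subtract 1 from each part). So p(60, exactly 5) = p(55, parts ≤ 5). Computing via the recurrence p(m, j) = p(m, j−1) + p(m−j, j) gives 5260.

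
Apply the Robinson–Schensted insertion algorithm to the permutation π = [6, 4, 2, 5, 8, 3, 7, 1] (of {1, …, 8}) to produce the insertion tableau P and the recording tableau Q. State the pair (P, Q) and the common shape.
P = [1, 3, 7] / [2, 5, 8] / [4] / [6];  Q = [1, 4, 5] / [2, 6, 7] / [3] / [8];  common shape = (3, 3, 1, 1)

Row-insert the values π_1, π_2, … into P one at a time, bumping the leftmost entry strictly greater than the inserted value down to the next row. The recording tableau Q records, in position (i, j), the step at which that cell was added to P.
  Insert 6 (step 1): P = [6];  Q = [1]
  Insert 4 (step 2): P = [4] / [6];  Q = [1] / [2]
  Insert 2 (step 3): P = [2] / [4] / [6];  Q = [1] / [2] / [3]
  Insert 5 (step 4): P = [2, 5] / [4] / [6];  Q = [1, 4] / [2] / [3]
  Insert 8 (step 5): P = [2, 5, 8] / [4] / [6];  Q = [1, 4, 5] / [2] / [3]
  Insert 3 (step 6): P = [2, 3, 8] / [4, 5] / [6];  Q = [1, 4, 5] / [2, 6] / [3]
  Insert 7 (step 7): P = [2, 3, 7] / [4, 5, 8] / [6];  Q = [1, 4, 5] / [2, 6, 7] / [3]
  Insert 1 (step 8): P = [1, 3, 7] / [2, 5, 8] / [4] / [6];  Q = [1, 4, 5] / [2, 6, 7] / [3] / [8]
Final shape: (3, 3, 1, 1).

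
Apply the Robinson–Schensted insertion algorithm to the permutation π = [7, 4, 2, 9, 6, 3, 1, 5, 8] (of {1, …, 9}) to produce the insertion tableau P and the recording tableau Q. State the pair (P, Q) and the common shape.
P = [1, 3, 5, 8] / [2, 6] / [4, 9] / [7];  Q = [1, 4, 8, 9] / [2, 5] / [3, 6] / [7];  common shape = (4, 2, 2, 1)

Row-insert the values π_1, π_2, … into P one at a time, bumping the leftmost entry strictly greater than the inserted value down to the next row. The recording tableau Q records, in position (i, j), the step at which that cell was added to P.
  Insert 7 (step 1): P = [7];  Q = [1]
  Insert 4 (step 2): P = [4] / [7];  Q = [1] / [2]
  Insert 2 (step 3): P = [2] / [4] / [7];  Q = [1] / [2] / [3]
  Insert 9 (step 4): P = [2, 9] / [4] / [7];  Q = [1, 4] / [2] / [3]
  Insert 6 (step 5): P = [2, 6] / [4, 9] / [7];  Q = [1, 4] / [2, 5] / [3]
  Insert 3 (step 6): P = [2, 3] / [4, 6] / [7, 9];  Q = [1, 4] / [2, 5] / [3, 6]
  Insert 1 (step 7): P = [1, 3] / [2, 6] / [4, 9] / [7];  Q = [1, 4] / [2, 5] / [3, 6] / [7]
  Insert 5 (step 8): P = [1, 3, 5] / [2, 6] / [4, 9] / [7];  Q = [1, 4, 8] / [2, 5] / [3, 6] / [7]
  Insert 8 (step 9): P = [1, 3, 5, 8] / [2, 6] / [4, 9] / [7];  Q = [1, 4, 8, 9] / [2, 5] / [3, 6] / [7]
Final shape: (4, 2, 2, 1).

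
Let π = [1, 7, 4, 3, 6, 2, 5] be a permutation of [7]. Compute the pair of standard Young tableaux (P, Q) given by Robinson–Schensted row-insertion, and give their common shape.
P = [1, 2, 5] / [3, 6] / [4] / [7];  Q = [1, 2, 5] / [3, 7] / [4] / [6];  common shape = (3, 2, 1, 1)

Row-insert the values π_1, π_2, … into P one at a time, bumping the leftmost entry strictly greater than the inserted value down to the next row. The recording tableau Q records, in position (i, j), the step at which that cell was added to P.
  Insert 1 (step 1): P = [1];  Q = [1]
  Insert 7 (step 2): P = [1, 7];  Q = [1, 2]
  Insert 4 (step 3): P = [1, 4] / [7];  Q = [1, 2] / [3]
  Insert 3 (step 4): P = [1, 3] / [4] / [7];  Q = [1, 2] / [3] / [4]
  Insert 6 (step 5): P = [1, 3, 6] / [4] / [7];  Q = [1, 2, 5] / [3] / [4]
  Insert 2 (step 6): P = [1, 2, 6] / [3] / [4] / [7];  Q = [1, 2, 5] / [3] / [4] / [6]
  Insert 5 (step 7): P = [1, 2, 5] / [3, 6] / [4] / [7];  Q = [1, 2, 5] / [3, 7] / [4] / [6]
Final shape: (3, 2, 1, 1).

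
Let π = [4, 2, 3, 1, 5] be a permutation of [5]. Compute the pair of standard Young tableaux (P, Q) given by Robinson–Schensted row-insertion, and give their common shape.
P = [1, 3, 5] / [2] / [4];  Q = [1, 3, 5] / [2] / [4];  common shape = (3, 1, 1)

Row-insert the values π_1, π_2, … into P one at a time, bumping the leftmost entry strictly greater than the inserted value down to the next row. The recording tableau Q records, in position (i, j), the step at which that cell was added to P.
  Insert 4 (step 1): P = [4];  Q = [1]
  Insert 2 (step 2): P = [2] / [4];  Q = [1] / [2]
  Insert 3 (step 3): P = [2, 3] / [4];  Q = [1, 3] / [2]
  Insert 1 (step 4): P = [1, 3] / [2] / [4];  Q = [1, 3] / [2] / [4]
  Insert 5 (step 5): P = [1, 3, 5] / [2] / [4];  Q = [1, 3, 5] / [2] / [4]
Final shape: (3, 1, 1).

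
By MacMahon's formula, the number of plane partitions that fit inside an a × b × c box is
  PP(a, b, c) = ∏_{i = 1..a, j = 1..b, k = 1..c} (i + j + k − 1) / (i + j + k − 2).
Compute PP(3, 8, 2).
PP(3, 8, 2) = 9075

Evaluate the triple product over i = 1..3, j = 1..8, k = 1..2. The factors are (2/1) · (3/2) · (3/2) · (4/3) · (4/3) · (5/4) · (5/4) · (6/5) · … (48 factors total). The numerators and denominators telescope so the product is an integer; carrying out the multiplication exactly gives PP(3, 8, 2) = 9075.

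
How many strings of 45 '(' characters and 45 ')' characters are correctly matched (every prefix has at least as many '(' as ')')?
C_45 = 2257117854077248073253720

These balanced parentheses are counted by the Catalan number C_n = (1/(n + 1)) · C(2n, n). For n = 45: C_45 = (1/46) · C(90, 45) = 103827421287553411369671120/46 = 2257117854077248073253720.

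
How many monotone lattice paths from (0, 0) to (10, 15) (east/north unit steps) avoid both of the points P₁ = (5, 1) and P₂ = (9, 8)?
Number of paths = 3020352

Inclusion–exclusion. Total paths: C(25, 10) = 3268760. Through P₁: C(6, 5)·C(19, 5) = 69768. Through P₂: C(17, 9)·C(8, 1) = 194480. Since P₁ is strictly southwest of P₂, a monotone path through both must visit P₁ then P₂; paths through both = C(6, 5)·C(11, 4)·C(8, 1) = 15840. Avoid both = 3268760 − 69768 − 194480 + 15840 = 3020352.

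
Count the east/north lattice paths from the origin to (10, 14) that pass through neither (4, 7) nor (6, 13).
Number of paths = 1305516

Inclusion–exclusion. Total paths: C(24, 10) = 1961256. Through P₁: C(11, 4)·C(13, 6) = 566280. Through P₂: C(19, 6)·C(5, 4) = 135660. Since P₁ is strictly southwest of P₂, a monotone path through both must visit P₁ then P₂; paths through both = C(11, 4)·C(8, 2)·C(5, 4) = 46200. Avoid both = 1961256 − 566280 − 135660 + 46200 = 1305516.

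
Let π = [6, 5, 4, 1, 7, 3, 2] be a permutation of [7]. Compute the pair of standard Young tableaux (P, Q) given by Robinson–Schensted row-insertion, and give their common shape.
P = [1, 2] / [3, 7] / [4] / [5] / [6];  Q = [1, 5] / [2, 6] / [3] / [4] / [7];  common shape = (2, 2, 1, 1, 1)

Row-insert the values π_1, π_2, … into P one at a time, bumping the leftmost entry strictly greater than the inserted value down to the next row. The recording tableau Q records, in position (i, j), the step at which that cell was added to P.
  Insert 6 (step 1): P = [6];  Q = [1]
  Insert 5 (step 2): P = [5] / [6];  Q = [1] / [2]
  Insert 4 (step 3): P = [4] / [5] / [6];  Q = [1] / [2] / [3]
  Insert 1 (step 4): P = [1] / [4] / [5] / [6];  Q = [1] / [2] / [3] / [4]
  Insert 7 (step 5): P = [1, 7] / [4] / [5] / [6];  Q = [1, 5] / [2] / [3] / [4]
  Insert 3 (step 6): P = [1, 3] / [4, 7] / [5] / [6];  Q = [1, 5] / [2, 6] / [3] / [4]
  Insert 2 (step 7): P = [1, 2] / [3, 7] / [4] / [5] / [6];  Q = [1, 5] / [2, 6] / [3] / [4] / [7]
Final shape: (2, 2, 1, 1, 1).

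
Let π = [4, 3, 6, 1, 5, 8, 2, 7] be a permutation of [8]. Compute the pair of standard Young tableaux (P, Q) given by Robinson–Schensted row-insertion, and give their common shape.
P = [1, 2, 7] / [3, 5, 8] / [4, 6];  Q = [1, 3, 6] / [2, 5, 8] / [4, 7];  common shape = (3, 3, 2)

Row-insert the values π_1, π_2, … into P one at a time, bumping the leftmost entry strictly greater than the inserted value down to the next row. The recording tableau Q records, in position (i, j), the step at which that cell was added to P.
  Insert 4 (step 1): P = [4];  Q = [1]
  Insert 3 (step 2): P = [3] / [4];  Q = [1] / [2]
  Insert 6 (step 3): P = [3, 6] / [4];  Q = [1, 3] / [2]
  Insert 1 (step 4): P = [1, 6] / [3] / [4];  Q = [1, 3] / [2] / [4]
  Insert 5 (step 5): P = [1, 5] / [3, 6] / [4];  Q = [1, 3] / [2, 5] / [4]
  Insert 8 (step 6): P = [1, 5, 8] / [3, 6] / [4];  Q = [1, 3, 6] / [2, 5] / [4]
  Insert 2 (step 7): P = [1, 2, 8] / [3, 5] / [4, 6];  Q = [1, 3, 6] / [2, 5] / [4, 7]
  Insert 7 (step 8): P = [1, 2, 7] / [3, 5, 8] / [4, 6];  Q = [1, 3, 6] / [2, 5, 8] / [4, 7]
Final shape: (3, 3, 2).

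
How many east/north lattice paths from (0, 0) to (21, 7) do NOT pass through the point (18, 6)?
Number of paths = 645656

Total paths from (0, 0) to (21, 7): C(28, 21) = 1184040. Paths through (18, 6): (paths (0, 0) → (18, 6)) × (paths (18, 6) → (21, 7)) = C(24, 18) · C(4, 3) = 134596 · 4 = 538384. Avoidance count = 1184040 − 538384 = 645656.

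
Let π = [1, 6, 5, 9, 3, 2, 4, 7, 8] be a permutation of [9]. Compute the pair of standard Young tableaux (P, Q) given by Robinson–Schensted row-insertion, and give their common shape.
P = [1, 2, 4, 7, 8] / [3, 9] / [5] / [6];  Q = [1, 2, 4, 8, 9] / [3, 7] / [5] / [6];  common shape = (5, 2, 1, 1)

Row-insert the values π_1, π_2, … into P one at a time, bumping the leftmost entry strictly greater than the inserted value down to the next row. The recording tableau Q records, in position (i, j), the step at which that cell was added to P.
  Insert 1 (step 1): P = [1];  Q = [1]
  Insert 6 (step 2): P = [1, 6];  Q = [1, 2]
  Insert 5 (step 3): P = [1, 5] / [6];  Q = [1, 2] / [3]
  Insert 9 (step 4): P = [1, 5, 9] / [6];  Q = [1, 2, 4] / [3]
  Insert 3 (step 5): P = [1, 3, 9] / [5] / [6];  Q = [1, 2, 4] / [3] / [5]
  Insert 2 (step 6): P = [1, 2, 9] / [3] / [5] / [6];  Q = [1, 2, 4] / [3] / [5] / [6]
  Insert 4 (step 7): P = [1, 2, 4] / [3, 9] / [5] / [6];  Q = [1, 2, 4] / [3, 7] / [5] / [6]
  Insert 7 (step 8): P = [1, 2, 4, 7] / [3, 9] / [5] / [6];  Q = [1, 2, 4, 8] / [3, 7] / [5] / [6]
  Insert 8 (step 9): P = [1, 2, 4, 7, 8] / [3, 9] / [5] / [6];  Q = [1, 2, 4, 8, 9] / [3, 7] / [5] / [6]
Final shape: (5, 2, 1, 1).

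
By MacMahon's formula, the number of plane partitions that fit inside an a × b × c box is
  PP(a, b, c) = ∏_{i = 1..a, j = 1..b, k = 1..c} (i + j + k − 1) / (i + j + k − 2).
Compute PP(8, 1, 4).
PP(8, 1, 4) = 495

Evaluate the triple product over i = 1..8, j = 1..1, k = 1..4. The factors are (2/1) · (3/2) · (4/3) · (5/4) · (3/2) · (4/3) · (5/4) · (6/5) · … (32 factors total). The numerators and denominators telescope so the product is an integer; carrying out the multiplication exactly gives PP(8, 1, 4) = 495.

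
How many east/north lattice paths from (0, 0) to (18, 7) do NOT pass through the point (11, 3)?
Number of paths = 360580

Total paths from (0, 0) to (18, 7): C(25, 18) = 480700. Paths through (11, 3): (paths (0, 0) → (11, 3)) × (paths (11, 3) → (18, 7)) = C(14, 11) · C(11, 7) = 364 · 330 = 120120. Avoidance count = 480700 − 120120 = 360580.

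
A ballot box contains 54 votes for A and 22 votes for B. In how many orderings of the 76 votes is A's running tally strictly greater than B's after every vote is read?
Strict-lead orderings = 3059687613310755200

Total orderings of the 76 votes with 54 for A: C(76, 54) = 7266758081613043600. By the Bertrand ballot formula (Cycle Lemma / reflection principle), the number of orderings in which A is strictly ahead of B throughout is (p − q)/(p + q) · C(p + q, p) = (54 − 22)/(54 + 22) · 7266758081613043600 = 3059687613310755200.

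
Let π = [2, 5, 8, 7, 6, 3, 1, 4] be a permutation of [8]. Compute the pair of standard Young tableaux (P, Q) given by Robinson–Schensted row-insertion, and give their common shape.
P = [1, 3, 4] / [2, 6] / [5] / [7] / [8];  Q = [1, 2, 3] / [4, 8] / [5] / [6] / [7];  common shape = (3, 2, 1, 1, 1)

Row-insert the values π_1, π_2, … into P one at a time, bumping the leftmost entry strictly greater than the inserted value down to the next row. The recording tableau Q records, in position (i, j), the step at which that cell was added to P.
  Insert 2 (step 1): P = [2];  Q = [1]
  Insert 5 (step 2): P = [2, 5];  Q = [1, 2]
  Insert 8 (step 3): P = [2, 5, 8];  Q = [1, 2, 3]
  Insert 7 (step 4): P = [2, 5, 7] / [8];  Q = [1, 2, 3] / [4]
  Insert 6 (step 5): P = [2, 5, 6] / [7] / [8];  Q = [1, 2, 3] / [4] / [5]
  Insert 3 (step 6): P = [2, 3, 6] / [5] / [7] / [8];  Q = [1, 2, 3] / [4] / [5] / [6]
  Insert 1 (step 7): P = [1, 3, 6] / [2] / [5] / [7] / [8];  Q = [1, 2, 3] / [4] / [5] / [6] / [7]
  Insert 4 (step 8): P = [1, 3, 4] / [2, 6] / [5] / [7] / [8];  Q = [1, 2, 3] / [4, 8] / [5] / [6] / [7]
Final shape: (3, 2, 1, 1, 1).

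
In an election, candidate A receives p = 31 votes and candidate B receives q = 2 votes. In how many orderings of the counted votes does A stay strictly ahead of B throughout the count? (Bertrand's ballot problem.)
Strict-lead orderings = 464

Total orderings of the 33 votes with 31 for A: C(33, 31) = 528. By the Bertrand ballot formula (Cycle Lemma / reflection principle), the number of orderings in which A is strictly ahead of B throughout is (p − q)/(p + q) · C(p + q, p) = (31 − 2)/(31 + 2) · 528 = 464.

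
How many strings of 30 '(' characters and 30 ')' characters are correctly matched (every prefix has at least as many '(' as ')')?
C_30 = 3814986502092304

These balanced parentheses are counted by the Catalan number C_n = (1/(n + 1)) · C(2n, n). For n = 30: C_30 = (1/31) · C(60, 30) = 118264581564861424/31 = 3814986502092304.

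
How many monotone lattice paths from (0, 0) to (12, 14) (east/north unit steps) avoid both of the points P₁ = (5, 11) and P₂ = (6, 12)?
Number of paths = 8858356

Inclusion–exclusion. Total paths: C(26, 12) = 9657700. Through P₁: C(16, 5)·C(10, 7) = 524160. Through P₂: C(18, 6)·C(8, 6) = 519792. Since P₁ is strictly southwest of P₂, a monotone path through both must visit P₁ then P₂; paths through both = C(16, 5)·C(2, 1)·C(8, 6) = 244608. Avoid both = 9657700 − 524160 − 519792 + 244608 = 8858356.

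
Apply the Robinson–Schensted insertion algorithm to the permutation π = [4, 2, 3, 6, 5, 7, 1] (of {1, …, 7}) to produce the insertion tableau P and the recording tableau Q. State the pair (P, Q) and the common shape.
P = [1, 3, 5, 7] / [2, 6] / [4];  Q = [1, 3, 4, 6] / [2, 5] / [7];  common shape = (4, 2, 1)

Row-insert the values π_1, π_2, … into P one at a time, bumping the leftmost entry strictly greater than the inserted value down to the next row. The recording tableau Q records, in position (i, j), the step at which that cell was added to P.
  Insert 4 (step 1): P = [4];  Q = [1]
  Insert 2 (step 2): P = [2] / [4];  Q = [1] / [2]
  Insert 3 (step 3): P = [2, 3] / [4];  Q = [1, 3] / [2]
  Insert 6 (step 4): P = [2, 3, 6] / [4];  Q = [1, 3, 4] / [2]
  Insert 5 (step 5): P = [2, 3, 5] / [4, 6];  Q = [1, 3, 4] / [2, 5]
  Insert 7 (step 6): P = [2, 3, 5, 7] / [4, 6];  Q = [1, 3, 4, 6] / [2, 5]
  Insert 1 (step 7): P = [1, 3, 5, 7] / [2, 6] / [4];  Q = [1, 3, 4, 6] / [2, 5] / [7]
Final shape: (4, 2, 1).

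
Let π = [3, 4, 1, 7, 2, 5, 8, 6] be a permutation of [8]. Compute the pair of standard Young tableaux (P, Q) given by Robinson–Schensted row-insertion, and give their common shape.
P = [1, 2, 5, 6] / [3, 4, 7, 8];  Q = [1, 2, 4, 7] / [3, 5, 6, 8];  common shape = (4, 4)

Row-insert the values π_1, π_2, … into P one at a time, bumping the leftmost entry strictly greater than the inserted value down to the next row. The recording tableau Q records, in position (i, j), the step at which that cell was added to P.
  Insert 3 (step 1): P = [3];  Q = [1]
  Insert 4 (step 2): P = [3, 4];  Q = [1, 2]
  Insert 1 (step 3): P = [1, 4] / [3];  Q = [1, 2] / [3]
  Insert 7 (step 4): P = [1, 4, 7] / [3];  Q = [1, 2, 4] / [3]
  Insert 2 (step 5): P = [1, 2, 7] / [3, 4];  Q = [1, 2, 4] / [3, 5]
  Insert 5 (step 6): P = [1, 2, 5] / [3, 4, 7];  Q = [1, 2, 4] / [3, 5, 6]
  Insert 8 (step 7): P = [1, 2, 5, 8] / [3, 4, 7];  Q = [1, 2, 4, 7] / [3, 5, 6]
  Insert 6 (step 8): P = [1, 2, 5, 6] / [3, 4, 7, 8];  Q = [1, 2, 4, 7] / [3, 5, 6, 8]
Final shape: (4, 4).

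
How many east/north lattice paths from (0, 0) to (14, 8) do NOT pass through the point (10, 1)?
Number of paths = 316140

Total paths from (0, 0) to (14, 8): C(22, 14) = 319770. Paths through (10, 1): (paths (0, 0) → (10, 1)) × (paths (10, 1) → (14, 8)) = C(11, 10) · C(11, 4) = 11 · 330 = 3630. Avoidance count = 319770 − 3630 = 316140.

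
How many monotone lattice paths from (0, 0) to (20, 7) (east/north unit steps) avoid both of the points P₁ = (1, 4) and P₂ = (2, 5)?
Number of paths = 878240

Inclusion–exclusion. Total paths: C(27, 20) = 888030. Through P₁: C(5, 1)·C(22, 19) = 7700. Through P₂: C(7, 2)·C(20, 18) = 3990. Since P₁ is strictly southwest of P₂, a monotone path through both must visit P₁ then P₂; paths through both = C(5, 1)·C(2, 1)·C(20, 18) = 1900. Avoid both = 888030 − 7700 − 3990 + 1900 = 878240.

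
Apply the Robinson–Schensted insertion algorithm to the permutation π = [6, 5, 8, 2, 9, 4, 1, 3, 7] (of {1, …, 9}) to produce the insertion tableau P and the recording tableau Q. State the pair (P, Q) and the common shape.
P = [1, 3, 7] / [2, 4, 9] / [5, 8] / [6];  Q = [1, 3, 5] / [2, 6, 9] / [4, 8] / [7];  common shape = (3, 3, 2, 1)

Row-insert the values π_1, π_2, … into P one at a time, bumping the leftmost entry strictly greater than the inserted value down to the next row. The recording tableau Q records, in position (i, j), the step at which that cell was added to P.
  Insert 6 (step 1): P = [6];  Q = [1]
  Insert 5 (step 2): P = [5] / [6];  Q = [1] / [2]
  Insert 8 (step 3): P = [5, 8] / [6];  Q = [1, 3] / [2]
  Insert 2 (step 4): P = [2, 8] / [5] / [6];  Q = [1, 3] / [2] / [4]
  Insert 9 (step 5): P = [2, 8, 9] / [5] / [6];  Q = [1, 3, 5] / [2] / [4]
  Insert 4 (step 6): P = [2, 4, 9] / [5, 8] / [6];  Q = [1, 3, 5] / [2, 6] / [4]
  Insert 1 (step 7): P = [1, 4, 9] / [2, 8] / [5] / [6];  Q = [1, 3, 5] / [2, 6] / [4] / [7]
  Insert 3 (step 8): P = [1, 3, 9] / [2, 4] / [5, 8] / [6];  Q = [1, 3, 5] / [2, 6] / [4, 8] / [7]
  Insert 7 (step 9): P = [1, 3, 7] / [2, 4, 9] / [5, 8] / [6];  Q = [1, 3, 5] / [2, 6, 9] / [4, 8] / [7]
Final shape: (3, 3, 2, 1).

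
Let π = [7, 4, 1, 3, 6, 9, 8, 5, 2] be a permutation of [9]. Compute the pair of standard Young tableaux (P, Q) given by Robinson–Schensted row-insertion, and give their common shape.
P = [1, 2, 5, 8] / [3, 6] / [4, 9] / [7];  Q = [1, 4, 5, 6] / [2, 7] / [3, 8] / [9];  common shape = (4, 2, 2, 1)

Row-insert the values π_1, π_2, … into P one at a time, bumping the leftmost entry strictly greater than the inserted value down to the next row. The recording tableau Q records, in position (i, j), the step at which that cell was added to P.
  Insert 7 (step 1): P = [7];  Q = [1]
  Insert 4 (step 2): P = [4] / [7];  Q = [1] / [2]
  Insert 1 (step 3): P = [1] / [4] / [7];  Q = [1] / [2] / [3]
  Insert 3 (step 4): P = [1, 3] / [4] / [7];  Q = [1, 4] / [2] / [3]
  Insert 6 (step 5): P = [1, 3, 6] / [4] / [7];  Q = [1, 4, 5] / [2] / [3]
  Insert 9 (step 6): P = [1, 3, 6, 9] / [4] / [7];  Q = [1, 4, 5, 6] / [2] / [3]
  Insert 8 (step 7): P = [1, 3, 6, 8] / [4, 9] / [7];  Q = [1, 4, 5, 6] / [2, 7] / [3]
  Insert 5 (step 8): P = [1, 3, 5, 8] / [4, 6] / [7, 9];  Q = [1, 4, 5, 6] / [2, 7] / [3, 8]
  Insert 2 (step 9): P = [1, 2, 5, 8] / [3, 6] / [4, 9] / [7];  Q = [1, 4, 5, 6] / [2, 7] / [3, 8] / [9]
Final shape: (4, 2, 2, 1).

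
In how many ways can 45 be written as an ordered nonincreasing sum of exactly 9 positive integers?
p(45, 9 parts) = 7657

Partitions of n into exactly k parts are in bijection with partitions of n − k into at most k parts (subtract 1 from each part). So p(45, exactly 9) = p(36, parts ≤ 9). Computing via the recurrence p(m, j) = p(m, j−1) + p(m−j, j) gives 7657.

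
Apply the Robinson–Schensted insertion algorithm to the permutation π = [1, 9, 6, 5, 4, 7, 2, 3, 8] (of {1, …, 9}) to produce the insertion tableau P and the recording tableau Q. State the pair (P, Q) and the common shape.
P = [1, 2, 3, 8] / [4, 7] / [5] / [6] / [9];  Q = [1, 2, 6, 9] / [3, 8] / [4] / [5] / [7];  common shape = (4, 2, 1, 1, 1)

Row-insert the values π_1, π_2, … into P one at a time, bumping the leftmost entry strictly greater than the inserted value down to the next row. The recording tableau Q records, in position (i, j), the step at which that cell was added to P.
  Insert 1 (step 1): P = [1];  Q = [1]
  Insert 9 (step 2): P = [1, 9];  Q = [1, 2]
  Insert 6 (step 3): P = [1, 6] / [9];  Q = [1, 2] / [3]
  Insert 5 (step 4): P = [1, 5] / [6] / [9];  Q = [1, 2] / [3] / [4]
  Insert 4 (step 5): P = [1, 4] / [5] / [6] / [9];  Q = [1, 2] / [3] / [4] / [5]
  Insert 7 (step 6): P = [1, 4, 7] / [5] / [6] / [9];  Q = [1, 2, 6] / [3] / [4] / [5]
  Insert 2 (step 7): P = [1, 2, 7] / [4] / [5] / [6] / [9];  Q = [1, 2, 6] / [3] / [4] / [5] / [7]
  Insert 3 (step 8): P = [1, 2, 3] / [4, 7] / [5] / [6] / [9];  Q = [1, 2, 6] / [3, 8] / [4] / [5] / [7]
  Insert 8 (step 9): P = [1, 2, 3, 8] / [4, 7] / [5] / [6] / [9];  Q = [1, 2, 6, 9] / [3, 8] / [4] / [5] / [7]
Final shape: (4, 2, 1, 1, 1).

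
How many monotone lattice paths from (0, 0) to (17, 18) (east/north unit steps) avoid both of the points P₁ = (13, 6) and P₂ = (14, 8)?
Number of paths = 4420012446

Inclusion–exclusion. Total paths: C(35, 17) = 4537567650. Through P₁: C(19, 13)·C(16, 4) = 49380240. Through P₂: C(22, 14)·C(13, 3) = 91454220. Since P₁ is strictly southwest of P₂, a monotone path through both must visit P₁ then P₂; paths through both = C(19, 13)·C(3, 1)·C(13, 3) = 23279256. Avoid both = 4537567650 − 49380240 − 91454220 + 23279256 = 4420012446.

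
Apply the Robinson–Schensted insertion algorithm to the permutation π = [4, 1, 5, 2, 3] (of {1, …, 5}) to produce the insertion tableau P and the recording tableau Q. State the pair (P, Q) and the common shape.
P = [1, 2, 3] / [4, 5];  Q = [1, 3, 5] / [2, 4];  common shape = (3, 2)

Row-insert the values π_1, π_2, … into P one at a time, bumping the leftmost entry strictly greater than the inserted value down to the next row. The recording tableau Q records, in position (i, j), the step at which that cell was added to P.
  Insert 4 (step 1): P = [4];  Q = [1]
  Insert 1 (step 2): P = [1] / [4];  Q = [1] / [2]
  Insert 5 (step 3): P = [1, 5] / [4];  Q = [1, 3] / [2]
  Insert 2 (step 4): P = [1, 2] / [4, 5];  Q = [1, 3] / [2, 4]
  Insert 3 (step 5): P = [1, 2, 3] / [4, 5];  Q = [1, 3, 5] / [2, 4]
Final shape: (3, 2).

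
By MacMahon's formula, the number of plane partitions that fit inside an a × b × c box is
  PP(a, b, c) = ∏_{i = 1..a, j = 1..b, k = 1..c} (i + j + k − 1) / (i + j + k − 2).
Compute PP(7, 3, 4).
PP(7, 3, 4) = 1557270

Evaluate the triple product over i = 1..7, j = 1..3, k = 1..4. The factors are (2/1) · (3/2) · (4/3) · (5/4) · (3/2) · (4/3) · (5/4) · (6/5) · … (84 factors total). The numerators and denominators telescope so the product is an integer; carrying out the multiplication exactly gives PP(7, 3, 4) = 1557270.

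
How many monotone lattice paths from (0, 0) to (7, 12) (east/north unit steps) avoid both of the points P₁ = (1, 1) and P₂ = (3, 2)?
Number of paths = 21632

Inclusion–exclusion. Total paths: C(19, 7) = 50388. Through P₁: C(2, 1)·C(17, 6) = 24752. Through P₂: C(5, 3)·C(14, 4) = 10010. Since P₁ is strictly southwest of P₂, a monotone path through both must visit P₁ then P₂; paths through both = C(2, 1)·C(3, 2)·C(14, 4) = 6006. Avoid both = 50388 − 24752 − 10010 + 6006 = 21632.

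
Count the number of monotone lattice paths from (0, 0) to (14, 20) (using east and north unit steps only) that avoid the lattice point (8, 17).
Number of paths = 1301123340

Total paths from (0, 0) to (14, 20): C(34, 14) = 1391975640. Paths through (8, 17): (paths (0, 0) → (8, 17)) × (paths (8, 17) → (14, 20)) = C(25, 8) · C(9, 6) = 1081575 · 84 = 90852300. Avoidance count = 1391975640 − 90852300 = 1301123340.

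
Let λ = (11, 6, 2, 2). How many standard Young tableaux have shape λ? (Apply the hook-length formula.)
# SYT of shape (11, 6, 2, 2) = 28779300

Hook-length formula: f^λ = n! / Π hook(c), product over all cells c of the Young diagram. For λ = (11, 6, 2, 2), n = 21 boxes. Hook lengths by row (left-to-right, top-to-bottom): [14, 13, 10, 9, 8, 7, 5, 4, 3, 2, 1]; [8, 7, 4, 3, 2, 1]; [3, 2]; [2, 1]. Product of hooks = 1775267020800. So f^λ = 21! / 1775267020800 = 51090942171709440000 / 1775267020800 = 28779300.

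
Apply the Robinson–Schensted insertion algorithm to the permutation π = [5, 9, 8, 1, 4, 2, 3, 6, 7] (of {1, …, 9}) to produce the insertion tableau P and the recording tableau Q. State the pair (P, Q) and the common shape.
P = [1, 2, 3, 6, 7] / [4, 8] / [5] / [9];  Q = [1, 2, 7, 8, 9] / [3, 5] / [4] / [6];  common shape = (5, 2, 1, 1)

Row-insert the values π_1, π_2, … into P one at a time, bumping the leftmost entry strictly greater than the inserted value down to the next row. The recording tableau Q records, in position (i, j), the step at which that cell was added to P.
  Insert 5 (step 1): P = [5];  Q = [1]
  Insert 9 (step 2): P = [5, 9];  Q = [1, 2]
  Insert 8 (step 3): P = [5, 8] / [9];  Q = [1, 2] / [3]
  Insert 1 (step 4): P = [1, 8] / [5] / [9];  Q = [1, 2] / [3] / [4]
  Insert 4 (step 5): P = [1, 4] / [5, 8] / [9];  Q = [1, 2] / [3, 5] / [4]
  Insert 2 (step 6): P = [1, 2] / [4, 8] / [5] / [9];  Q = [1, 2] / [3, 5] / [4] / [6]
  Insert 3 (step 7): P = [1, 2, 3] / [4, 8] / [5] / [9];  Q = [1, 2, 7] / [3, 5] / [4] / [6]
  Insert 6 (step 8): P = [1, 2, 3, 6] / [4, 8] / [5] / [9];  Q = [1, 2, 7, 8] / [3, 5] / [4] / [6]
  Insert 7 (step 9): P = [1, 2, 3, 6, 7] / [4, 8] / [5] / [9];  Q = [1, 2, 7, 8, 9] / [3, 5] / [4] / [6]
Final shape: (5, 2, 1, 1).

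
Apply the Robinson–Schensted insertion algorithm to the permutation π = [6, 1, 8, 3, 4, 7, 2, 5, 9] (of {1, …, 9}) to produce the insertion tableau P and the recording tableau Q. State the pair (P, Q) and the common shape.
P = [1, 2, 4, 5, 9] / [3, 7] / [6, 8];  Q = [1, 3, 5, 6, 9] / [2, 4] / [7, 8];  common shape = (5, 2, 2)

Row-insert the values π_1, π_2, … into P one at a time, bumping the leftmost entry strictly greater than the inserted value down to the next row. The recording tableau Q records, in position (i, j), the step at which that cell was added to P.
  Insert 6 (step 1): P = [6];  Q = [1]
  Insert 1 (step 2): P = [1] / [6];  Q = [1] / [2]
  Insert 8 (step 3): P = [1, 8] / [6];  Q = [1, 3] / [2]
  Insert 3 (step 4): P = [1, 3] / [6, 8];  Q = [1, 3] / [2, 4]
  Insert 4 (step 5): P = [1, 3, 4] / [6, 8];  Q = [1, 3, 5] / [2, 4]
  Insert 7 (step 6): P = [1, 3, 4, 7] / [6, 8];  Q = [1, 3, 5, 6] / [2, 4]
  Insert 2 (step 7): P = [1, 2, 4, 7] / [3, 8] / [6];  Q = [1, 3, 5, 6] / [2, 4] / [7]
  Insert 5 (step 8): P = [1, 2, 4, 5] / [3, 7] / [6, 8];  Q = [1, 3, 5, 6] / [2, 4] / [7, 8]
  Insert 9 (step 9): P = [1, 2, 4, 5, 9] / [3, 7] / [6, 8];  Q = [1, 3, 5, 6, 9] / [2, 4] / [7, 8]
Final shape: (5, 2, 2).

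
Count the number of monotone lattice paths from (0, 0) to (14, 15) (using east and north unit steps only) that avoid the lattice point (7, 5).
Number of paths = 62155944

Total paths from (0, 0) to (14, 15): C(29, 14) = 77558760. Paths through (7, 5): (paths (0, 0) → (7, 5)) × (paths (7, 5) → (14, 15)) = C(12, 7) · C(17, 7) = 792 · 19448 = 15402816. Avoidance count = 77558760 − 15402816 = 62155944.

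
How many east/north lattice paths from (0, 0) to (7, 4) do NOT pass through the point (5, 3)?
Number of paths = 162

Total paths from (0, 0) to (7, 4): C(11, 7) = 330. Paths through (5, 3): (paths (0, 0) → (5, 3)) × (paths (5, 3) → (7, 4)) = C(8, 5) · C(3, 2) = 56 · 3 = 168. Avoidance count = 330 − 168 = 162.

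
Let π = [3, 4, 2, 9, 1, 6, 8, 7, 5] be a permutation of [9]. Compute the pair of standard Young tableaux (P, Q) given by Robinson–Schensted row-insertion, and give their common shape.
P = [1, 4, 5, 7] / [2, 6] / [3, 8] / [9];  Q = [1, 2, 4, 7] / [3, 6] / [5, 8] / [9];  common shape = (4, 2, 2, 1)

Row-insert the values π_1, π_2, … into P one at a time, bumping the leftmost entry strictly greater than the inserted value down to the next row. The recording tableau Q records, in position (i, j), the step at which that cell was added to P.
  Insert 3 (step 1): P = [3];  Q = [1]
  Insert 4 (step 2): P = [3, 4];  Q = [1, 2]
  Insert 2 (step 3): P = [2, 4] / [3];  Q = [1, 2] / [3]
  Insert 9 (step 4): P = [2, 4, 9] / [3];  Q = [1, 2, 4] / [3]
  Insert 1 (step 5): P = [1, 4, 9] / [2] / [3];  Q = [1, 2, 4] / [3] / [5]
  Insert 6 (step 6): P = [1, 4, 6] / [2, 9] / [3];  Q = [1, 2, 4] / [3, 6] / [5]
  Insert 8 (step 7): P = [1, 4, 6, 8] / [2, 9] / [3];  Q = [1, 2, 4, 7] / [3, 6] / [5]
  Insert 7 (step 8): P = [1, 4, 6, 7] / [2, 8] / [3, 9];  Q = [1, 2, 4, 7] / [3, 6] / [5, 8]
  Insert 5 (step 9): P = [1, 4, 5, 7] / [2, 6] / [3, 8] / [9];  Q = [1, 2, 4, 7] / [3, 6] / [5, 8] / [9]
Final shape: (4, 2, 2, 1).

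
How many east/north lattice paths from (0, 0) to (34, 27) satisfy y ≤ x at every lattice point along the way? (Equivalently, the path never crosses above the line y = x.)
Number of paths = 36089364289846448

By the reflection principle (André's argument), the number of monotone paths to (34, 27) with n ≤ m that never go above y = x is C(61, 34) − C(61, 35) = 157890968768078210 − 121801604478231762 = 36089364289846448.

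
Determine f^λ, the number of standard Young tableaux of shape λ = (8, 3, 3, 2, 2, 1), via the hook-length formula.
# SYT of shape (8, 3, 3, 2, 2, 1) = 21976920

Hook-length formula: f^λ = n! / Π hook(c), product over all cells c of the Young diagram. For λ = (8, 3, 3, 2, 2, 1), n = 19 boxes. Hook lengths by row (left-to-right, top-to-bottom): [13, 11, 8, 5, 4, 3, 2, 1]; [7, 5, 2]; [6, 4, 1]; [4, 2]; [3, 1]; [1]. Product of hooks = 5535129600. So f^λ = 19! / 5535129600 = 121645100408832000 / 5535129600 = 21976920.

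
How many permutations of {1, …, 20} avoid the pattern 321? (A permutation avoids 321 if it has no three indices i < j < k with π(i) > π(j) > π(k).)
C_20 = 6564120420

These 321-avoiding permutations are counted by the Catalan number C_n = (1/(n + 1)) · C(2n, n). For n = 20: C_20 = (1/21) · C(40, 20) = 137846528820/21 = 6564120420.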